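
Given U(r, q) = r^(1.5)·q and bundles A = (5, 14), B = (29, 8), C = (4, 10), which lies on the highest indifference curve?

Evaluate utility at each bundle:
U(A) = 156.525.
U(B) = 1249.358.
U(C) = 80.000.
Highest utility is B, so B ≻ A ≻ C.

Bundle B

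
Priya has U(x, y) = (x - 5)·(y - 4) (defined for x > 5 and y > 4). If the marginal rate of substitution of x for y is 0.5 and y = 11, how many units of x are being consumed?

MU_x = (y−4), MU_y = (x−5).
MRS = (y−4)/(x−5).
Substitute y = 11: MRS = 7/(x − 5). Setting this equal to 0.5 gives x − 5 = 7/0.5 = 14, so x = 19.

x = 19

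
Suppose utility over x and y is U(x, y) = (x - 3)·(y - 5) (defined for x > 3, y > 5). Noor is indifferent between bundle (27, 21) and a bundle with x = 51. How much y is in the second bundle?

y = 13

U(27, 21) = 384.
Set U(51, y) = 384 and solve.
With x = 51: (51 − 3) = 48, so (y − 5) = 384/48 = 8.
So y = 5 + 8 = 13.
Check: U(51, 13) = 384.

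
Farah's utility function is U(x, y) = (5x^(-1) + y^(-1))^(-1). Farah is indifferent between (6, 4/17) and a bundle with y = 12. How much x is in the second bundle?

x = 1

U depends on (x, y) only through S = 5x^(-1) + y^(-1), so equal utility means equal S. At (6, 4/17): S = 61/12.
With y = 12: 12^(-1) = 1/12, so 5x^(-1) = 61/12 − 1/12 = 5, i.e. x^(-1) = 1.
Hence x = 1/1 = 1.
Check: U(1, 12) = 0.1967.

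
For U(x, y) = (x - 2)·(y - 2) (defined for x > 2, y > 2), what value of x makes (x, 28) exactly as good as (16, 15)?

U(16, 15) = 182.
Set U(x, 28) = 182 and solve.
With y = 28: (28 − 2) = 26, so (x − 2) = 182/26 = 7.
So x = 2 + 7 = 9.
Check: U(9, 28) = 182.

x = 9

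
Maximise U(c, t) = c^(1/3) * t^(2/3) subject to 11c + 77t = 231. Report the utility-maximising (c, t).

MU_c = 1/3·c^(-2/3)·t^(2/3) and MU_t = 2/3·c^(1/3)·t^(-1/3).
MRS = MU_c/MU_t = (0.5)·t/c.
Tangency: set MRS = p_c/p_t = 11/77 = 1/7.
So (0.5)·t/c = 1/7, i.e. t = (2/7)·c.
Substitute into the budget 11·c + 77·t = 231: 33·c = 231, so c* = 7.
Then t* = (2/7)·7 = 2.

c* = 7, t* = 2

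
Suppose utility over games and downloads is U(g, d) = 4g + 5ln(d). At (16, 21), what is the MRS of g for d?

MU_g = 4, MU_d = 5/d.
MRS = 4 ÷ (5/d).
At (16, 21): MRS = 16.8.
That is, one extra unit of g is worth 16.8 units of d at the margin.

MRS = 16.8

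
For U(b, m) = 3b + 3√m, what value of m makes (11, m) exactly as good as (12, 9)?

m = 16

U(12, 9) = 45.
Set U(11, m) = 45 and solve.
With b = 11: 3√m = 45 − 3·11 = 12, so √m = 4 and m = 16.
Check: U(11, 16) = 45.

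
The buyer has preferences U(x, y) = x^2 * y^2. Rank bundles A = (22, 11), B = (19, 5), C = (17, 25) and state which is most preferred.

Evaluate utility at each bundle:
U(A) = 58564.
U(B) = 9025.
U(C) = 180625.
Highest utility is C, so C ≻ A ≻ B.

Bundle C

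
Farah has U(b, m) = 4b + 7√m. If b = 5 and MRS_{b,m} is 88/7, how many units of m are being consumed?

m = 121

MU_b = 4, MU_m = 7/(2√m).
MRS = 4 ÷ (7/(2√m)).
MRS depends only on m: (8/7)·√m = 88/7 ⇒ √m = (88/7)/(8/7) = 11 ⇒ m = 121.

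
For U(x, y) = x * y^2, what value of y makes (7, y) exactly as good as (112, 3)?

y = 12

U(112, 3) = 1008.
Set U(7, y) = 1008 and solve.
With x = 7: y^2 = 1008/7 = 144; taking the square root, y = 12.
Check: U(7, 12) = 1008.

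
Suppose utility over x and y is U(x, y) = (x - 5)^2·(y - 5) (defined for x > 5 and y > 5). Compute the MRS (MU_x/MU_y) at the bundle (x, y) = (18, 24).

MU_x = 2·(x−5)·(y−5), MU_y = (x−5)^2.
MRS = (2/1)·(y−5)/(x−5).
At (18, 24): MRS = 38/13.
So at (18, 24) the consumer would give up 38/13 units of y for one more unit of x.

MRS = 38/13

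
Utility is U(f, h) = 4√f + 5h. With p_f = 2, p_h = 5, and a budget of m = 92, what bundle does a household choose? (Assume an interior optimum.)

f* = 1, h* = 18

MU_f = 4/(2√f), MU_h = 5.
MRS = 4/(2√f) ÷ 5.
Tangency: set MRS = p_f/p_h = 2/5 = 0.4.
MRS depends only on f: 0.4/√f = 0.4 ⇒ √f = 0.4/0.4 = 1 ⇒ f* = 1.
From the budget, 5·h = 92 − 2·1 = 90, so h* = 18.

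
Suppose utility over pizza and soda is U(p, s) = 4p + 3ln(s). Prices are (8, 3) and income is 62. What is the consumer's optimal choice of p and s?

MU_p = 4, MU_s = 3/s.
MRS = 4 ÷ (3/s).
Tangency: set MRS = p_p/p_s = 8/3.
MRS depends only on s: (4/3)·s = 8/3 ⇒ s* = (8/3)/(4/3) = 2.
From the budget, 8·p = 62 − 3·2 = 56, so p* = 7.

p* = 7, s* = 2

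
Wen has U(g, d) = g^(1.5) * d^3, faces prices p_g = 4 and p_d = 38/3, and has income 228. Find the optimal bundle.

MU_g = 1.5·√g·d^3 and MU_d = 3·g^(1.5)·d^2.
MRS = MU_g/MU_d = (0.5)·d/g.
Tangency: set MRS = p_g/p_d = 4/(38/3) = 6/19.
So (0.5)·d/g = 6/19, i.e. d = (12/19)·g.
Substitute into the budget 4·g + (38/3)·d = 228: 12·g = 228, so g* = 19.
Then d* = (12/19)·19 = 12.

g* = 19, d* = 12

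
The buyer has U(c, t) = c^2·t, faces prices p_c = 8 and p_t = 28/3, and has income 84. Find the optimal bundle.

c* = 7, t* = 3

MU_c = 2·c·t and MU_t = c^2.
MRS = MU_c/MU_t = (2/1)·t/c.
Tangency: set MRS = p_c/p_t = 8/(28/3) = 6/7.
So (2/1)·t/c = 6/7, i.e. t = (3/7)·c.
Substitute into the budget 8·c + (28/3)·t = 84: 12·c = 84, so c* = 7.
Then t* = (3/7)·7 = 3.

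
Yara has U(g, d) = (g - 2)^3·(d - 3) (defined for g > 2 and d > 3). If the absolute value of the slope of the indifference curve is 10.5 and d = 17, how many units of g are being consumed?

MU_g = 3·(g−2)^2·(d−3), MU_d = (g−2)^3.
MRS = (3/1)·(d−3)/(g−2).
Substitute d = 17: MRS = 42/(g − 2). Setting this equal to 10.5 gives g − 2 = 42/10.5 = 4, so g = 6.

g = 6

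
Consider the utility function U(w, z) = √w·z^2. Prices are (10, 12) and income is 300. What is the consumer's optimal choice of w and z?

MU_w = 0.5·w^(-0.5)·z^2 and MU_z = 2·√w·z.
MRS = MU_w/MU_z = (0.25)·z/w.
Tangency: set MRS = p_w/p_z = 10/12 = 5/6.
So (0.25)·z/w = 5/6, i.e. z = (10/3)·w.
Substitute into the budget 10·w + 12·z = 300: 50·w = 300, so w* = 6.
Then z* = (10/3)·6 = 20.

w* = 6, z* = 20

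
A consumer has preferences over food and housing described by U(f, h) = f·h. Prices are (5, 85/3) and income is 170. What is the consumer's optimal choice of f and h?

MU_f = h and MU_h = f.
MRS = MU_f/MU_h = h/f.
Tangency: set MRS = p_f/p_h = 5/(85/3) = 3/17.
So h/f = 3/17, i.e. h = (3/17)·f.
Substitute into the budget 5·f + (85/3)·h = 170: 10·f = 170, so f* = 17.
Then h* = (3/17)·17 = 3.

f* = 17, h* = 3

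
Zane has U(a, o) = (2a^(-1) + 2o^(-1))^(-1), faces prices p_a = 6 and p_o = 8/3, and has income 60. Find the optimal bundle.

For CES with ρ = -1, MRS = (o/a)^2.
Tangency: set MRS = p_a/p_o = 6/(8/3) = 2.25.
So (o/a)^2 = 2.25; taking the square root, o/a = 1.5, i.e. o = 1.5·a.
Substitute into the budget 6·a + (8/3)·o = 60: 10·a = 60, so a* = 6 and o* = 1.5·6 = 9.

a* = 6, o* = 9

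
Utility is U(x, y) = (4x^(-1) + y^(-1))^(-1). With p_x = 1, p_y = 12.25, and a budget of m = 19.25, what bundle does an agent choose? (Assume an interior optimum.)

For CES with ρ = -1, MRS = (4/1)·(y/x)^2.
Tangency: set MRS = p_x/p_y = 1/12.25 = 4/49.
So (y/x)^2 = 1/49; taking the square root, y/x = 1/7, i.e. y = (1/7)·x.
Substitute into the budget 1·x + 12.25·y = 19.25: 2.75·x = 19.25, so x* = 7 and y* = (1/7)·7 = 1.

x* = 7, y* = 1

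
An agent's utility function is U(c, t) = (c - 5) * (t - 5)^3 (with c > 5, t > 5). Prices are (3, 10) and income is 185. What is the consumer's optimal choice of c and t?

c* = 15, t* = 14

MU_c = (t−5)^3, MU_t = 3·(c−5)·(t−5)^2.
MRS = (1/3)·(t−5)/(c−5).
Tangency: set MRS = p_c/p_t = 3/10 = 0.3.
So (1/3)·(t − 5)/(c − 5) = 0.3, i.e. (t − 5) = 0.9·(c − 5).
Rewrite the budget in excess-of-subsistence terms: 3·(c − 5) + 10·(t − 5) = 185 − 3·5 − 10·5 = 120.
Substituting, 12·(c − 5) = 120, so c − 5 = 10 and c* = 15.
Then t − 5 = 0.9·10 = 9, so t* = 14.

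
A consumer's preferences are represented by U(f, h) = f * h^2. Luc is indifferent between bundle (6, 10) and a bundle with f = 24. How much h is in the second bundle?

U(6, 10) = 600.
Set U(24, h) = 600 and solve.
With f = 24: h^2 = 600/24 = 25; taking the square root, h = 5.
Check: U(24, 5) = 600.

h = 5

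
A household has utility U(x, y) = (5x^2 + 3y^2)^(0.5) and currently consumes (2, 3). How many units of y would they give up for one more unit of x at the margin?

For CES with ρ = 2, MRS = (5/3)·(y/x)^(-1).
At (2, 3): MRS = 10/9.
The indifference curve has slope −10/9 at this bundle.

MRS = 10/9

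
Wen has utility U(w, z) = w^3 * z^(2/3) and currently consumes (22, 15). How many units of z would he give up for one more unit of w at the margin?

MRS = 135/44

MU_w = 3·w^2·z^(2/3) and MU_z = 2/3·w^3·z^(-1/3).
MRS = MU_w/MU_z = (4.5)·z/w.
At (22, 15): MRS = 135/44.
So at (22, 15) the consumer would give up 135/44 units of z for one more unit of w.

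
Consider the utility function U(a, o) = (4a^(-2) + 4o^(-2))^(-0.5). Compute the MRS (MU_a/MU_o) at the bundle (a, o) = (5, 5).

MRS = 1

For CES with ρ = -2, MRS = (o/a)^3.
At (5, 5): MRS = 1.
So at (5, 5) the consumer would give up 1 units of o for one more unit of a.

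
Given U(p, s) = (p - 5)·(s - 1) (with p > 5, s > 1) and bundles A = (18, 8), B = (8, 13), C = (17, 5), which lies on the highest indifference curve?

Bundle A

Evaluate utility at each bundle:
U(A) = 91.
U(B) = 36.
U(C) = 48.
Highest utility is A, so A ≻ C ≻ B.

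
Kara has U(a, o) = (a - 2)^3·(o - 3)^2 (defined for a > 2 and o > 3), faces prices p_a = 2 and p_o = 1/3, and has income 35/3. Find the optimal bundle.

a* = 4, o* = 11

MU_a = 3·(a−2)^2·(o−3)^2, MU_o = 2·(a−2)^3·(o−3).
MRS = (3/2)·(o−3)/(a−2).
Tangency: set MRS = p_a/p_o = 2/(1/3) = 6.
So (3/2)·(o − 3)/(a − 2) = 6, i.e. (o − 3) = 4·(a − 2).
Rewrite the budget in excess-of-subsistence terms: 2·(a − 2) + (1/3)·(o − 3) = 35/3 − 2·2 − (1/3)·3 = 20/3.
Substituting, (10/3)·(a − 2) = 20/3, so a − 2 = 2 and a* = 4.
Then o − 3 = 4·2 = 8, so o* = 11.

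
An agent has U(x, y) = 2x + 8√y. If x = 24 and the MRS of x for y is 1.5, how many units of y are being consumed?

y = 9

MU_x = 2, MU_y = 8/(2√y).
MRS = 2 ÷ (8/(2√y)).
MRS depends only on y: 0.5·√y = 1.5 ⇒ √y = 1.5/0.5 = 3 ⇒ y = 9.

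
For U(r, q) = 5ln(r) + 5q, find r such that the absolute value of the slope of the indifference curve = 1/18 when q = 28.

r = 18

MU_r = 5/r, MU_q = 5.
MRS = 5/r ÷ 5.
MRS depends only on r: 1/r = 1/18 ⇒ r = 1/(1/18) = 18.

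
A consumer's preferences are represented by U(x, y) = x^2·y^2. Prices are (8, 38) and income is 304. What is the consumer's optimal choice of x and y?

x* = 19, y* = 4

MU_x = 2·x·y^2 and MU_y = 2·x^2·y.
MRS = MU_x/MU_y = y/x.
Tangency: set MRS = p_x/p_y = 8/38 = 4/19.
So y/x = 4/19, i.e. y = (4/19)·x.
Substitute into the budget 8·x + 38·y = 304: 16·x = 304, so x* = 19.
Then y* = (4/19)·19 = 4.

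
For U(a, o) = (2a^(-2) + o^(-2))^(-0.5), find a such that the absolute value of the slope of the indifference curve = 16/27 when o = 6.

For CES with ρ = -2, MRS = (2/1)·(o/a)^3.
Setting (2/1)·(6/a)^3 = 16/27 gives (6/a)^3 = 8/27, so 6/a = 2/3 and a = 9.

a = 9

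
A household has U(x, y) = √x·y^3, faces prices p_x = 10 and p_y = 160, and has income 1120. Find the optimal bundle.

x* = 16, y* = 6

MU_x = 0.5·x^(-0.5)·y^3 and MU_y = 3·√x·y^2.
MRS = MU_x/MU_y = (1/6)·y/x.
Tangency: set MRS = p_x/p_y = 10/160 = 1/16.
So (1/6)·y/x = 1/16, i.e. y = 0.375·x.
Substitute into the budget 10·x + 160·y = 1120: 70·x = 1120, so x* = 16.
Then y* = 0.375·16 = 6.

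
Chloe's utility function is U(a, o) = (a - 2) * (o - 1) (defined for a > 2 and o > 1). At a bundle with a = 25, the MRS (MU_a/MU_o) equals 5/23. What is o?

o = 6

MU_a = (o−1), MU_o = (a−2).
MRS = (o−1)/(a−2).
Substitute a = 25: MRS = (o − 1)/23. Setting this equal to 5/23 gives o − 1 = (5/23)·23 = 5, so o = 6.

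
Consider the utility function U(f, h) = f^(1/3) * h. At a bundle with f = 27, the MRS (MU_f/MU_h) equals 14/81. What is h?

h = 14

MU_f = 1/3·f^(-2/3)·h and MU_h = f^(1/3).
MRS = MU_f/MU_h = (1/3)·h/f.
Substitute f = 27: MRS = h/81. Setting h/81 = 14/81 gives h = (14/81)·81 = 14.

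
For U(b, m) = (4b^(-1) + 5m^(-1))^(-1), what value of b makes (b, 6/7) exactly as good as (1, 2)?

b = 6

U depends on (b, m) only through S = 4b^(-1) + 5m^(-1), so equal utility means equal S. At (1, 2): S = 6.5.
With m = 6/7: 5·(6/7)^(-1) = 35/6, so 4b^(-1) = 6.5 − 35/6 = 2/3, i.e. b^(-1) = 1/6.
Hence b = 1/(1/6) = 6.
Check: U(6, 6/7) = 0.1538.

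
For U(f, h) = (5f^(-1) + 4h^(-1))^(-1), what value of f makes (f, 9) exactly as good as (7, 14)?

U depends on (f, h) only through S = 5f^(-1) + 4h^(-1), so equal utility means equal S. At (7, 14): S = 1.
With h = 9: 4·9^(-1) = 4/9, so 5f^(-1) = 1 − 4/9 = 5/9, i.e. f^(-1) = 1/9.
Hence f = 1/(1/9) = 9.
Check: U(9, 9) = 1.

f = 9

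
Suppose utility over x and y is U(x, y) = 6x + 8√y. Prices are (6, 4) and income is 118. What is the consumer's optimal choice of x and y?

x* = 19, y* = 1

MU_x = 6, MU_y = 8/(2√y).
MRS = 6 ÷ (8/(2√y)).
Tangency: set MRS = p_x/p_y = 6/4 = 1.5.
MRS depends only on y: 1.5·√y = 1.5 ⇒ √y = 1.5/1.5 = 1 ⇒ y* = 1.
From the budget, 6·x = 118 − 4·1 = 114, so x* = 19.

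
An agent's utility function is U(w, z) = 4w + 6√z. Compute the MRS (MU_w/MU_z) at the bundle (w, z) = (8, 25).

MU_w = 4, MU_z = 6/(2√z).
MRS = 4 ÷ (6/(2√z)).
At (8, 25): MRS = 20/3.
The indifference curve has slope −20/3 at this bundle.

MRS = 20/3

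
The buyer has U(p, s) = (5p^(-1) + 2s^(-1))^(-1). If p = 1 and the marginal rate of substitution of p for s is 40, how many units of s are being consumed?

For CES with ρ = -1, MRS = (5/2)·(s/p)^2.
Setting (5/2)·(s/1)^2 = 40 gives (s/1)^2 = 16, so s/1 = 4 and s = 4.

s = 4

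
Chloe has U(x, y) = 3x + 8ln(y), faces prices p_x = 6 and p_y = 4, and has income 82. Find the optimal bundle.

MU_x = 3, MU_y = 8/y.
MRS = 3 ÷ (8/y).
Tangency: set MRS = p_x/p_y = 6/4 = 1.5.
MRS depends only on y: 0.375·y = 1.5 ⇒ y* = 1.5/0.375 = 4.
From the budget, 6·x = 82 − 4·4 = 66, so x* = 11.

x* = 11, y* = 4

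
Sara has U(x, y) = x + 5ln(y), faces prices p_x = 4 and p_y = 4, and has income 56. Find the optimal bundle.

x* = 9, y* = 5

MU_x = 1, MU_y = 5/y.
MRS = 1 ÷ (5/y).
Tangency: set MRS = p_x/p_y = 4/4 = 1.
MRS depends only on y: 0.2·y = 1 ⇒ y* = 1/0.2 = 5.
From the budget, 4·x = 56 − 4·5 = 36, so x* = 9.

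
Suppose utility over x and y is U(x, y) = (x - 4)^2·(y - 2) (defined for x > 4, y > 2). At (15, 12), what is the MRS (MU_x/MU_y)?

MU_x = 2·(x−4)·(y−2), MU_y = (x−4)^2.
MRS = (2/1)·(y−2)/(x−4).
At (15, 12): MRS = 20/11.
The indifference curve has slope −20/11 at this bundle.

MRS = 20/11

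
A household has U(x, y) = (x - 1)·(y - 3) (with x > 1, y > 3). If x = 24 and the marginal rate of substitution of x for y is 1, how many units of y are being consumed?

y = 26

MU_x = (y−3), MU_y = (x−1).
MRS = (y−3)/(x−1).
Substitute x = 24: MRS = (y − 3)/23. Setting this equal to 1 gives y − 3 = 1·23 = 23, so y = 26.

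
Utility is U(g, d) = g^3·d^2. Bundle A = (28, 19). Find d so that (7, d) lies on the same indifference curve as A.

U(28, 19) = 7924672.
Set U(7, d) = 7924672 and solve.
With g = 7: 7^3 = 343, so d^2 = 7924672/343 = 23104; taking the square root, d = 152.
Check: U(7, 152) = 7924672.

d = 152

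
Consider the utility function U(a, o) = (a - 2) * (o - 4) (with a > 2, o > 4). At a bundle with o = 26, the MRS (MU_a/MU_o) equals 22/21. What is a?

MU_a = (o−4), MU_o = (a−2).
MRS = (o−4)/(a−2).
Substitute o = 26: MRS = 22/(a − 2). Setting this equal to 22/21 gives a − 2 = 22/(22/21) = 21, so a = 23.

a = 23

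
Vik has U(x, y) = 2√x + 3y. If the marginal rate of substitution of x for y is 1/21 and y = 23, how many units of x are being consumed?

MU_x = 2/(2√x), MU_y = 3.
MRS = 2/(2√x) ÷ 3.
MRS depends only on x: (1/3)/√x = 1/21 ⇒ √x = (1/3)/(1/21) = 7 ⇒ x = 49.

x = 49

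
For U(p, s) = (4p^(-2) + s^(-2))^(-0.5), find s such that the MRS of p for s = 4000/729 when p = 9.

s = 10

For CES with ρ = -2, MRS = (4/1)·(s/p)^3.
Setting (4/1)·(s/9)^3 = 4000/729 gives (s/9)^3 = 1000/729, so s/9 = 10/9 and s = 10.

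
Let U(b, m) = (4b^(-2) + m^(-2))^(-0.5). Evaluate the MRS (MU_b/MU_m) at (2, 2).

MRS = 4

For CES with ρ = -2, MRS = (4/1)·(m/b)^3.
At (2, 2): MRS = 4.
The indifference curve has slope −4 at this bundle.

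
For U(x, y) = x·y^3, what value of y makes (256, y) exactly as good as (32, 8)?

U(32, 8) = 16384.
Set U(256, y) = 16384 and solve.
With x = 256: y^3 = 16384/256 = 64; taking the cube root, y = 4.
Check: U(256, 4) = 16384.

y = 4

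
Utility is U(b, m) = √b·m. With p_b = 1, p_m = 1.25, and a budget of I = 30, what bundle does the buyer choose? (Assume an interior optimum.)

b* = 10, m* = 16

MU_b = 0.5·b^(-0.5)·m and MU_m = √b.
MRS = MU_b/MU_m = (0.5)·m/b.
Tangency: set MRS = p_b/p_m = 1/1.25 = 0.8.
So (0.5)·m/b = 0.8, i.e. m = 1.6·b.
Substitute into the budget 1·b + 1.25·m = 30: 3·b = 30, so b* = 10.
Then m* = 1.6·10 = 16.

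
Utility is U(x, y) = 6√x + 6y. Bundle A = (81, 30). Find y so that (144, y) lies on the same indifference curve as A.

U(81, 30) = 234.
Set U(144, y) = 234 and solve.
With x = 144: √144 = 12, so 6y = 234 − 6·12 = 162 and y = 27.
Check: U(144, 27) = 234.

y = 27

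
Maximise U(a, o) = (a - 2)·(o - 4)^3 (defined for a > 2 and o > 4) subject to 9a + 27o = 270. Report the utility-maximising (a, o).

a* = 6, o* = 8

MU_a = (o−4)^3, MU_o = 3·(a−2)·(o−4)^2.
MRS = (1/3)·(o−4)/(a−2).
Tangency: set MRS = p_a/p_o = 9/27 = 1/3.
So (1/3)·(o − 4)/(a − 2) = 1/3, i.e. (o − 4) = (a − 2).
Rewrite the budget in excess-of-subsistence terms: 9·(a − 2) + 27·(o − 4) = 270 − 9·2 − 27·4 = 144.
Substituting, 36·(a − 2) = 144, so a − 2 = 4 and a* = 6.
Then o − 4 = 4, so o* = 8.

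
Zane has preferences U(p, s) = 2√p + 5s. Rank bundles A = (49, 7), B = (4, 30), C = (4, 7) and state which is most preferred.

Bundle B

Evaluate utility at each bundle:
U(A) = 49.000.
U(B) = 154.000.
U(C) = 39.000.
Highest utility is B, so B ≻ A ≻ C.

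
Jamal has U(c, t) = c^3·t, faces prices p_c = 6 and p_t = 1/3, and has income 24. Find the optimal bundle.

c* = 3, t* = 18

MU_c = 3·c^2·t and MU_t = c^3.
MRS = MU_c/MU_t = (3/1)·t/c.
Tangency: set MRS = p_c/p_t = 6/(1/3) = 18.
So (3/1)·t/c = 18, i.e. t = 6·c.
Substitute into the budget 6·c + (1/3)·t = 24: 8·c = 24, so c* = 3.
Then t* = 6·3 = 18.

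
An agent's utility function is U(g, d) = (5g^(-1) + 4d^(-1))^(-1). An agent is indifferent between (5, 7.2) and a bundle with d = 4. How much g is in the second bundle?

U depends on (g, d) only through S = 5g^(-1) + 4d^(-1), so equal utility means equal S. At (5, 7.2): S = 14/9.
With d = 4: 4·4^(-1) = 1, so 5g^(-1) = 14/9 − 1 = 5/9, i.e. g^(-1) = 1/9.
Hence g = 1/(1/9) = 9.
Check: U(9, 4) = 0.6429.

g = 9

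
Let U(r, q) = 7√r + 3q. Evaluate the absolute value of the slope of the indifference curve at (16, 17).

MRS = 7/24

MU_r = 7/(2√r), MU_q = 3.
MRS = 7/(2√r) ÷ 3.
At (16, 17): MRS = 7/24.
So at (16, 17) the consumer would give up 7/24 units of q for one more unit of r.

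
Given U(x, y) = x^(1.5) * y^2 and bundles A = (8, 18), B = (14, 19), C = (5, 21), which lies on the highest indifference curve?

Evaluate utility at each bundle:
U(A) = 7331.283.
U(B) = 18910.336.
U(C) = 4930.530.
Highest utility is B, so B ≻ A ≻ C.

Bundle B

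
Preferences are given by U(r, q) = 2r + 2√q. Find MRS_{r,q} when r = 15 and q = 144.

MRS = 24

MU_r = 2, MU_q = 2/(2√q).
MRS = 2 ÷ (2/(2√q)).
At (15, 144): MRS = 24.
The indifference curve has slope −24 at this bundle.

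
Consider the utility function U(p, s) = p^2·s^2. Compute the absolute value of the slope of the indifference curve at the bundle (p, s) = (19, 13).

MU_p = 2·p·s^2 and MU_s = 2·p^2·s.
MRS = MU_p/MU_s = s/p.
At (19, 13): MRS = 13/19.
That is, one extra unit of p is worth 13/19 units of s at the margin.

MRS = 13/19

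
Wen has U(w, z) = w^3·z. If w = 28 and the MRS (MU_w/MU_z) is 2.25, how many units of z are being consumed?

z = 21

MU_w = 3·w^2·z and MU_z = w^3.
MRS = MU_w/MU_z = (3/1)·z/w.
Substitute w = 28: MRS = z/(28/3). Setting z/(28/3) = 2.25 gives z = 2.25·(28/3) = 21.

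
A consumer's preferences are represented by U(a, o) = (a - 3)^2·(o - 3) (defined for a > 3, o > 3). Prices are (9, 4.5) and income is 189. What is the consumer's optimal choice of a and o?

MU_a = 2·(a−3)·(o−3), MU_o = (a−3)^2.
MRS = (2/1)·(o−3)/(a−3).
Tangency: set MRS = p_a/p_o = 9/4.5 = 2.
So (2/1)·(o − 3)/(a − 3) = 2, i.e. (o − 3) = (a − 3).
Rewrite the budget in excess-of-subsistence terms: 9·(a − 3) + 4.5·(o − 3) = 189 − 9·3 − 4.5·3 = 148.5.
Substituting, 13.5·(a − 3) = 148.5, so a − 3 = 11 and a* = 14.
Then o − 3 = 11, so o* = 14.

a* = 14, o* = 14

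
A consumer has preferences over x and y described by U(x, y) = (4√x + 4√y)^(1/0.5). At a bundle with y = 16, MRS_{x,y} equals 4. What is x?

For CES with ρ = 0.5, MRS = √(y/x).
Setting √(16/x) = 4 gives 16/x = 16 and x = 1.

x = 1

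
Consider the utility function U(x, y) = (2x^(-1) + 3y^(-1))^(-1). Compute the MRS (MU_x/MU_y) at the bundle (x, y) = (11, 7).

For CES with ρ = -1, MRS = (2/3)·(y/x)^2.
At (11, 7): MRS = 98/363.
So at (11, 7) the consumer would give up 98/363 units of y for one more unit of x.

MRS = 98/363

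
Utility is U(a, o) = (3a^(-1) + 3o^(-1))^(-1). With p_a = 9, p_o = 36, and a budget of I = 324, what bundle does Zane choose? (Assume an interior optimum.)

For CES with ρ = -1, MRS = (o/a)^2.
Tangency: set MRS = p_a/p_o = 9/36 = 0.25.
So (o/a)^2 = 0.25; taking the square root, o/a = 0.5, i.e. o = 0.5·a.
Substitute into the budget 9·a + 36·o = 324: 27·a = 324, so a* = 12 and o* = 0.5·12 = 6.

a* = 12, o* = 6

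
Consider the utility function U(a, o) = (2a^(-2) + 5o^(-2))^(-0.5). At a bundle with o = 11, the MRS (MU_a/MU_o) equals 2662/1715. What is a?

a = 7

For CES with ρ = -2, MRS = (2/5)·(o/a)^3.
Setting (2/5)·(11/a)^3 = 2662/1715 gives (11/a)^3 = 1331/343, so 11/a = 11/7 and a = 7.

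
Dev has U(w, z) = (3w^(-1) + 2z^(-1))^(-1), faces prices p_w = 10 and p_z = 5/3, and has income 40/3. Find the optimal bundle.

For CES with ρ = -1, MRS = (3/2)·(z/w)^2.
Tangency: set MRS = p_w/p_z = 10/(5/3) = 6.
So (z/w)^2 = 4; taking the square root, z/w = 2, i.e. z = 2·w.
Substitute into the budget 10·w + (5/3)·z = 40/3: (40/3)·w = 40/3, so w* = 1 and z* = 2·1 = 2.

w* = 1, z* = 2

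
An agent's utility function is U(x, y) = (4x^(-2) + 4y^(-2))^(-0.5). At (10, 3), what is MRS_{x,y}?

For CES with ρ = -2, MRS = (y/x)^3.
At (10, 3): MRS = 27/1000.
The indifference curve has slope −27/1000 at this bundle.

MRS = 27/1000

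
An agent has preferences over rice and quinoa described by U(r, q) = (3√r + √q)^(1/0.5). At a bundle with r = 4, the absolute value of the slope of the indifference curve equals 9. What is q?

For CES with ρ = 0.5, MRS = (3/1)·√(q/r).
Setting (3/1)·√(q/4) = 9 gives √(q/4) = 3, so q/4 = 9 and q = 36.

q = 36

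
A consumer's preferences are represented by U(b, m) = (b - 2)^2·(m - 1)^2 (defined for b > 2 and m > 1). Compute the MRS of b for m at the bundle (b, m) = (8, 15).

MRS = 7/3

MU_b = 2·(b−2)·(m−1)^2, MU_m = 2·(b−2)^2·(m−1).
MRS = (m−1)/(b−2).
At (8, 15): MRS = 7/3.
That is, one extra unit of b is worth 7/3 units of m at the margin.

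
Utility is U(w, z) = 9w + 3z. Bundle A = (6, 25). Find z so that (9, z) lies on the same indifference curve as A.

z = 16

U(6, 25) = 129.
Set U(9, z) = 129 and solve.
9·9 + 3z = 129 ⇒ 3z = 48 ⇒ z = 16.
Check: U(9, 16) = 129.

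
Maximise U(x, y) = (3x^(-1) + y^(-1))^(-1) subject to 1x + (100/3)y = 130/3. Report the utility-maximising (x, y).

For CES with ρ = -1, MRS = (3/1)·(y/x)^2.
Tangency: set MRS = p_x/p_y = 1/(100/3) = 3/100.
So (y/x)^2 = 1/100; taking the square root, y/x = 0.1, i.e. y = 0.1·x.
Substitute into the budget 1·x + (100/3)·y = 130/3: (13/3)·x = 130/3, so x* = 10 and y* = 0.1·10 = 1.

x* = 10, y* = 1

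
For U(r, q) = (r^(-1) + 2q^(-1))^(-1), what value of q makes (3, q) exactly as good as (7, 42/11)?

U depends on (r, q) only through S = r^(-1) + 2q^(-1), so equal utility means equal S. At (7, 42/11): S = 2/3.
With r = 3: 3^(-1) = 1/3, so 2q^(-1) = 2/3 − 1/3 = 1/3, i.e. q^(-1) = 1/6.
Hence q = 1/(1/6) = 6.
Check: U(3, 6) = 1.5.

q = 6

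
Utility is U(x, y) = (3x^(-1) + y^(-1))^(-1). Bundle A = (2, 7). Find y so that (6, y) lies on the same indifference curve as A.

y = 0.875

U depends on (x, y) only through S = 3x^(-1) + y^(-1), so equal utility means equal S. At (2, 7): S = 23/14.
With x = 6: 3·6^(-1) = 0.5, so y^(-1) = 23/14 − 0.5 = 8/7.
Hence y = 1/(8/7) = 0.875.
Check: U(6, 0.875) = 0.6087.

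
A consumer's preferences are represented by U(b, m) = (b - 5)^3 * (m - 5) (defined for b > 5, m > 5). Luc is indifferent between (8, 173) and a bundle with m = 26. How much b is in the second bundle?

U(8, 173) = 4536.
Set U(b, 26) = 4536 and solve.
With m = 26: (26 − 5) = 21, so (b − 5)^3 = 4536/21 = 216.
Taking the cube root (with b > 5): b − 5 = 6, so b = 11.
Check: U(11, 26) = 4536.

b = 11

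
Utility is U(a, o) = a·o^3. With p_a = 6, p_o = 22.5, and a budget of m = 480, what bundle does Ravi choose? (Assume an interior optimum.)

MU_a = o^3 and MU_o = 3·a·o^2.
MRS = MU_a/MU_o = (1/3)·o/a.
Tangency: set MRS = p_a/p_o = 6/22.5 = 4/15.
So (1/3)·o/a = 4/15, i.e. o = 0.8·a.
Substitute into the budget 6·a + 22.5·o = 480: 24·a = 480, so a* = 20.
Then o* = 0.8·20 = 16.

a* = 20, o* = 16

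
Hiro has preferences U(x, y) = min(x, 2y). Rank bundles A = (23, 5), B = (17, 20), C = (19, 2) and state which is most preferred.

Bundle B

Evaluate utility at each bundle:
U(A) = 10.
U(B) = 17.
U(C) = 4.
Highest utility is B, so B ≻ A ≻ C.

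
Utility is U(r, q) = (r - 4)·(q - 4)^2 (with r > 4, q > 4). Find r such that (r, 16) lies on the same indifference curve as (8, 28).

r = 20

U(8, 28) = 2304.
Set U(r, 16) = 2304 and solve.
With q = 16: (16 − 4)^2 = 144, so (r − 4) = 2304/144 = 16.
So r = 4 + 16 = 20.
Check: U(20, 16) = 2304.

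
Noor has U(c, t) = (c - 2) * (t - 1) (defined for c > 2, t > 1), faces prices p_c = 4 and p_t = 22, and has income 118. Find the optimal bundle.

MU_c = (t−1), MU_t = (c−2).
MRS = (t−1)/(c−2).
Tangency: set MRS = p_c/p_t = 4/22 = 2/11.
So (t − 1)/(c − 2) = 2/11, i.e. (t − 1) = (2/11)·(c − 2).
Rewrite the budget in excess-of-subsistence terms: 4·(c − 2) + 22·(t − 1) = 118 − 4·2 − 22·1 = 88.
Substituting, 8·(c − 2) = 88, so c − 2 = 11 and c* = 13.
Then t − 1 = (2/11)·11 = 2, so t* = 3.

c* = 13, t* = 3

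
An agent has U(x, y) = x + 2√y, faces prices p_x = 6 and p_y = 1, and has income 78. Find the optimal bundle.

MU_x = 1, MU_y = 2/(2√y).
MRS = 1 ÷ (2/(2√y)).
Tangency: set MRS = p_x/p_y = 6/1 = 6.
MRS depends only on y: √y = 6 ⇒ √y = 6 ⇒ y* = 36.
From the budget, 6·x = 78 − 1·36 = 42, so x* = 7.

x* = 7, y* = 36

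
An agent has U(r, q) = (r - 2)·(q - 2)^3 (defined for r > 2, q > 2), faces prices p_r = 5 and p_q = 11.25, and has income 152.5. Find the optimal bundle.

MU_r = (q−2)^3, MU_q = 3·(r−2)·(q−2)^2.
MRS = (1/3)·(q−2)/(r−2).
Tangency: set MRS = p_r/p_q = 5/11.25 = 4/9.
So (1/3)·(q − 2)/(r − 2) = 4/9, i.e. (q − 2) = (4/3)·(r − 2).
Rewrite the budget in excess-of-subsistence terms: 5·(r − 2) + 11.25·(q − 2) = 152.5 − 5·2 − 11.25·2 = 120.
Substituting, 20·(r − 2) = 120, so r − 2 = 6 and r* = 8.
Then q − 2 = (4/3)·6 = 8, so q* = 10.

r* = 8, q* = 10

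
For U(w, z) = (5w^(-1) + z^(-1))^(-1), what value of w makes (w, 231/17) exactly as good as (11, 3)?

U depends on (w, z) only through S = 5w^(-1) + z^(-1), so equal utility means equal S. At (11, 3): S = 26/33.
With z = 231/17: (231/17)^(-1) = 17/231, so 5w^(-1) = 26/33 − 17/231 = 5/7, i.e. w^(-1) = 1/7.
Hence w = 1/(1/7) = 7.
Check: U(7, 231/17) = 1.2692.

w = 7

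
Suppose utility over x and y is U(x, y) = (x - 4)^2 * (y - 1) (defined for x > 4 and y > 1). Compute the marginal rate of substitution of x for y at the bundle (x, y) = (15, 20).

MRS = 38/11

MU_x = 2·(x−4)·(y−1), MU_y = (x−4)^2.
MRS = (2/1)·(y−1)/(x−4).
At (15, 20): MRS = 38/11.
The indifference curve has slope −38/11 at this bundle.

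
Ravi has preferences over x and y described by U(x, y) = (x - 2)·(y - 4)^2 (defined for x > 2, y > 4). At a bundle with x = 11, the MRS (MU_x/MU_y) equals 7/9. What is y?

MU_x = (y−4)^2, MU_y = 2·(x−2)·(y−4).
MRS = (1/2)·(y−4)/(x−2).
Substitute x = 11: MRS = (y − 4)/18. Setting this equal to 7/9 gives y − 4 = (7/9)·18 = 14, so y = 18.

y = 18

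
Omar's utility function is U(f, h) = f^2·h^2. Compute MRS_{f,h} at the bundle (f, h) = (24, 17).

MRS = 17/24

MU_f = 2·f·h^2 and MU_h = 2·f^2·h.
MRS = MU_f/MU_h = h/f.
At (24, 17): MRS = 17/24.
So at (24, 17) the consumer would give up 17/24 units of h for one more unit of f.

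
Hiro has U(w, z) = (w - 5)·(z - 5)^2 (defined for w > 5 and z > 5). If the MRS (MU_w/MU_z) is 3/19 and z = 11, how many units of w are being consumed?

w = 24

MU_w = (z−5)^2, MU_z = 2·(w−5)·(z−5).
MRS = (1/2)·(z−5)/(w−5).
Substitute z = 11: MRS = 3/(w − 5). Setting this equal to 3/19 gives w − 5 = 3/(3/19) = 19, so w = 24.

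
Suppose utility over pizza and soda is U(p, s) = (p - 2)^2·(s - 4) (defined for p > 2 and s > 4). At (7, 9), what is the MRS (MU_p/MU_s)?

MU_p = 2·(p−2)·(s−4), MU_s = (p−2)^2.
MRS = (2/1)·(s−4)/(p−2).
At (7, 9): MRS = 2.
That is, one extra unit of p is worth 2 units of s at the margin.

MRS = 2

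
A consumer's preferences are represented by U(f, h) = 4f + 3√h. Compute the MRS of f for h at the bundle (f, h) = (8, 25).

MRS = 40/3

MU_f = 4, MU_h = 3/(2√h).
MRS = 4 ÷ (3/(2√h)).
At (8, 25): MRS = 40/3.
So at (8, 25) the consumer would give up 40/3 units of h for one more unit of f.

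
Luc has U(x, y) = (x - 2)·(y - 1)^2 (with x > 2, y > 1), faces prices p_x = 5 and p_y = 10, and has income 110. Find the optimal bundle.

x* = 8, y* = 7

MU_x = (y−1)^2, MU_y = 2·(x−2)·(y−1).
MRS = (1/2)·(y−1)/(x−2).
Tangency: set MRS = p_x/p_y = 5/10 = 0.5.
So (1/2)·(y − 1)/(x − 2) = 0.5, i.e. (y − 1) = (x − 2).
Rewrite the budget in excess-of-subsistence terms: 5·(x − 2) + 10·(y − 1) = 110 − 5·2 − 10·1 = 90.
Substituting, 15·(x − 2) = 90, so x − 2 = 6 and x* = 8.
Then y − 1 = 6, so y* = 7.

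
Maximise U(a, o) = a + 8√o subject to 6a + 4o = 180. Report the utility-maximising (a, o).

a* = 6, o* = 36

MU_a = 1, MU_o = 8/(2√o).
MRS = 1 ÷ (8/(2√o)).
Tangency: set MRS = p_a/p_o = 6/4 = 1.5.
MRS depends only on o: 0.25·√o = 1.5 ⇒ √o = 1.5/0.25 = 6 ⇒ o* = 36.
From the budget, 6·a = 180 − 4·36 = 36, so a* = 6.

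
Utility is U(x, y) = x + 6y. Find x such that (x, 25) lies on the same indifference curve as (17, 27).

x = 29

U(17, 27) = 179.
Set U(x, 25) = 179 and solve.
x + 6·25 = 179 ⇒ x = 29 ⇒ x = 29.
Check: U(29, 25) = 179.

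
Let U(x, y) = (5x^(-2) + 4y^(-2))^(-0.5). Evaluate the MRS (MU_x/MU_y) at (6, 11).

MRS = 6655/864

For CES with ρ = -2, MRS = (5/4)·(y/x)^3.
At (6, 11): MRS = 6655/864.
The indifference curve has slope −6655/864 at this bundle.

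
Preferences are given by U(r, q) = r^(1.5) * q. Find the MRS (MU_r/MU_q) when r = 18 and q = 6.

MRS = 0.5

MU_r = 1.5·√r·q and MU_q = r^(1.5).
MRS = MU_r/MU_q = (1.5)·q/r.
At (18, 6): MRS = 0.5.
So at (18, 6) the consumer would give up 0.5 units of q for one more unit of r.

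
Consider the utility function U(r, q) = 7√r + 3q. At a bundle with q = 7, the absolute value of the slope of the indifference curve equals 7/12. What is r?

MU_r = 7/(2√r), MU_q = 3.
MRS = 7/(2√r) ÷ 3.
MRS depends only on r: (7/6)/√r = 7/12 ⇒ √r = (7/6)/(7/12) = 2 ⇒ r = 4.

r = 4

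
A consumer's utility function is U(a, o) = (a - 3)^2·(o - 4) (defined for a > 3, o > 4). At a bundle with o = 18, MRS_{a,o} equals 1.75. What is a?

MU_a = 2·(a−3)·(o−4), MU_o = (a−3)^2.
MRS = (2/1)·(o−4)/(a−3).
Substitute o = 18: MRS = 28/(a − 3). Setting this equal to 1.75 gives a − 3 = 28/1.75 = 16, so a = 19.

a = 19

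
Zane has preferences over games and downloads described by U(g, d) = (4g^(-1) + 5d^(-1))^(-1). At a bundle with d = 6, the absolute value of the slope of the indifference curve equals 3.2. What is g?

g = 3

For CES with ρ = -1, MRS = (4/5)·(d/g)^2.
Setting (4/5)·(6/g)^2 = 3.2 gives (6/g)^2 = 4, so 6/g = 2 and g = 3.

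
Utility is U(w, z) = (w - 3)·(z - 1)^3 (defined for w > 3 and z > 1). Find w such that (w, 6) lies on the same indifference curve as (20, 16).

U(20, 16) = 57375.
Set U(w, 6) = 57375 and solve.
With z = 6: (6 − 1)^3 = 125, so (w − 3) = 57375/125 = 459.
So w = 3 + 459 = 462.
Check: U(462, 6) = 57375.

w = 462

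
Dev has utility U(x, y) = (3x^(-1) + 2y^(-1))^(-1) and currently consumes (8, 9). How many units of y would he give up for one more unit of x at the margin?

For CES with ρ = -1, MRS = (3/2)·(y/x)^2.
At (8, 9): MRS = 243/128.
The indifference curve has slope −243/128 at this bundle.

MRS = 243/128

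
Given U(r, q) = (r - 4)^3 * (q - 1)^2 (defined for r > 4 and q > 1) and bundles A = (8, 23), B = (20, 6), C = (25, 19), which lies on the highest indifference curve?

Evaluate utility at each bundle:
U(A) = 30976.
U(B) = 102400.
U(C) = 3000564.
Highest utility is C, so C ≻ B ≻ A.

Bundle C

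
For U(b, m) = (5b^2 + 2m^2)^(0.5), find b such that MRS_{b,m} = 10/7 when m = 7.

b = 4

For CES with ρ = 2, MRS = (5/2)·(m/b)^(-1).
Setting (5/2)·(7/b)^(-1) = 10/7 gives (7/b)^(-1) = 4/7, so 7/b = 1.75 and b = 4.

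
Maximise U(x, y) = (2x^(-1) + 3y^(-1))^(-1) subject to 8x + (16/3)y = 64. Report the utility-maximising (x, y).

For CES with ρ = -1, MRS = (2/3)·(y/x)^2.
Tangency: set MRS = p_x/p_y = 8/(16/3) = 1.5.
So (y/x)^2 = 2.25; taking the square root, y/x = 1.5, i.e. y = 1.5·x.
Substitute into the budget 8·x + (16/3)·y = 64: 16·x = 64, so x* = 4 and y* = 1.5·4 = 6.

x* = 4, y* = 6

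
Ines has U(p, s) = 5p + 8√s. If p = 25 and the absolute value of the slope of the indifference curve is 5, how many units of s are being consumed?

s = 16

MU_p = 5, MU_s = 8/(2√s).
MRS = 5 ÷ (8/(2√s)).
MRS depends only on s: 1.25·√s = 5 ⇒ √s = 5/1.25 = 4 ⇒ s = 16.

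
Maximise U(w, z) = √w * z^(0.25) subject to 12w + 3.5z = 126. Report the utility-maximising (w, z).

w* = 7, z* = 12

MU_w = 0.5·w^(-0.5)·z^(0.25) and MU_z = 0.25·√w·z^(-0.75).
MRS = MU_w/MU_z = (2)·z/w.
Tangency: set MRS = p_w/p_z = 12/3.5 = 24/7.
So (2)·z/w = 24/7, i.e. z = (12/7)·w.
Substitute into the budget 12·w + 3.5·z = 126: 18·w = 126, so w* = 7.
Then z* = (12/7)·7 = 12.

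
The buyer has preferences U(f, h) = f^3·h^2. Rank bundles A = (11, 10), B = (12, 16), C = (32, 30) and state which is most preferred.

Evaluate utility at each bundle:
U(A) = 133100.
U(B) = 442368.
U(C) = 29491200.
Highest utility is C, so C ≻ B ≻ A.

Bundle C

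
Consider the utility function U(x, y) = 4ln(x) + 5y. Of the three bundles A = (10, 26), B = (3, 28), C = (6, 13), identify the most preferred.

Evaluate utility at each bundle:
U(A) = 139.210.
U(B) = 144.394.
U(C) = 72.167.
Highest utility is B, so B ≻ A ≻ C.

Bundle B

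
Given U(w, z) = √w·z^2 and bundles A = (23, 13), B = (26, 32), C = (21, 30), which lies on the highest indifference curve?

Bundle B

Evaluate utility at each bundle:
U(A) = 810.496.
U(B) = 5221.396.
U(C) = 4124.318.
Highest utility is B, so B ≻ C ≻ A.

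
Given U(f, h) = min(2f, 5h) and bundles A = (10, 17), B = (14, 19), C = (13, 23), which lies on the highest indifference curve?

Bundle B

Evaluate utility at each bundle:
U(A) = 20.
U(B) = 28.
U(C) = 26.
Highest utility is B, so B ≻ C ≻ A.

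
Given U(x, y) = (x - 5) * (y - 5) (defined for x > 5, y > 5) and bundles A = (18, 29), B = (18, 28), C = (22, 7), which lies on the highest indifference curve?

Bundle A

Evaluate utility at each bundle:
U(A) = 312.
U(B) = 299.
U(C) = 34.
Highest utility is A, so A ≻ B ≻ C.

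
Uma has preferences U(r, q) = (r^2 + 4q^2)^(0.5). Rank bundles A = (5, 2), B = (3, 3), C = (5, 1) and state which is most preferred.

Evaluate utility at each bundle:
U(A) = 6.403.
U(B) = 6.708.
U(C) = 5.385.
Highest utility is B, so B ≻ A ≻ C.

Bundle B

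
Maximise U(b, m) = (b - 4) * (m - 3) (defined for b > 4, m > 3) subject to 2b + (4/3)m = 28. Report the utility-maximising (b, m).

b* = 8, m* = 9

MU_b = (m−3), MU_m = (b−4).
MRS = (m−3)/(b−4).
Tangency: set MRS = p_b/p_m = 2/(4/3) = 1.5.
So (m − 3)/(b − 4) = 1.5, i.e. (m − 3) = 1.5·(b − 4).
Rewrite the budget in excess-of-subsistence terms: 2·(b − 4) + (4/3)·(m − 3) = 28 − 2·4 − (4/3)·3 = 16.
Substituting, 4·(b − 4) = 16, so b − 4 = 4 and b* = 8.
Then m − 3 = 1.5·4 = 6, so m* = 9.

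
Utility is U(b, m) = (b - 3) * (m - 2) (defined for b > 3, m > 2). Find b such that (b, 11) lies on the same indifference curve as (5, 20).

U(5, 20) = 36.
Set U(b, 11) = 36 and solve.
With m = 11: (11 − 2) = 9, so (b − 3) = 36/9 = 4.
So b = 3 + 4 = 7.
Check: U(7, 11) = 36.

b = 7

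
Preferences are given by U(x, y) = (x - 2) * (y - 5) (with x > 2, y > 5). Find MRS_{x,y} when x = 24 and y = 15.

MU_x = (y−5), MU_y = (x−2).
MRS = (y−5)/(x−2).
At (24, 15): MRS = 5/11.
So at (24, 15) the consumer would give up 5/11 units of y for one more unit of x.

MRS = 5/11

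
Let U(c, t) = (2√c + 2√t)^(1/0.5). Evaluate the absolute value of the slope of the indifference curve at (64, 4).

MRS = 0.25

For CES with ρ = 0.5, MRS = √(t/c).
At (64, 4): MRS = 0.25.
That is, one extra unit of c is worth 0.25 units of t at the margin.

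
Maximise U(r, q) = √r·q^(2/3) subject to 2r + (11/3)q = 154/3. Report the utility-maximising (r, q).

r* = 11, q* = 8

MU_r = 0.5·r^(-0.5)·q^(2/3) and MU_q = 2/3·√r·q^(-1/3).
MRS = MU_r/MU_q = (0.75)·q/r.
Tangency: set MRS = p_r/p_q = 2/(11/3) = 6/11.
So (0.75)·q/r = 6/11, i.e. q = (8/11)·r.
Substitute into the budget 2·r + (11/3)·q = 154/3: (14/3)·r = 154/3, so r* = 11.
Then q* = (8/11)·11 = 8.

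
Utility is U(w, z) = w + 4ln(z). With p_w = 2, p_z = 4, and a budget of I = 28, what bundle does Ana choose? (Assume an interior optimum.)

MU_w = 1, MU_z = 4/z.
MRS = 1 ÷ (4/z).
Tangency: set MRS = p_w/p_z = 2/4 = 0.5.
MRS depends only on z: 0.25·z = 0.5 ⇒ z* = 0.5/0.25 = 2.
From the budget, 2·w = 28 − 4·2 = 20, so w* = 10.

w* = 10, z* = 2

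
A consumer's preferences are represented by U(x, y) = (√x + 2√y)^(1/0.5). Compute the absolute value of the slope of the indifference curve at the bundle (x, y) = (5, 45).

MRS = 1.5

For CES with ρ = 0.5, MRS = (1/2)·√(y/x).
At (5, 45): MRS = 1.5.
The indifference curve has slope −1.5 at this bundle.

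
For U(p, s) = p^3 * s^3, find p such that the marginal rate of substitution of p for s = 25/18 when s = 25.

MU_p = 3·p^2·s^3 and MU_s = 3·p^3·s^2.
MRS = MU_p/MU_s = s/p.
Substitute s = 25: MRS = 25/p. Setting 25/p = 25/18 gives p = 25/(25/18) = 18.

p = 18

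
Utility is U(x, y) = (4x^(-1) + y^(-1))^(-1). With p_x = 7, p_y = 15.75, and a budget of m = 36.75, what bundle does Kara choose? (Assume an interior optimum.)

x* = 3, y* = 1

For CES with ρ = -1, MRS = (4/1)·(y/x)^2.
Tangency: set MRS = p_x/p_y = 7/15.75 = 4/9.
So (y/x)^2 = 1/9; taking the square root, y/x = 1/3, i.e. y = (1/3)·x.
Substitute into the budget 7·x + 15.75·y = 36.75: 12.25·x = 36.75, so x* = 3 and y* = (1/3)·3 = 1.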